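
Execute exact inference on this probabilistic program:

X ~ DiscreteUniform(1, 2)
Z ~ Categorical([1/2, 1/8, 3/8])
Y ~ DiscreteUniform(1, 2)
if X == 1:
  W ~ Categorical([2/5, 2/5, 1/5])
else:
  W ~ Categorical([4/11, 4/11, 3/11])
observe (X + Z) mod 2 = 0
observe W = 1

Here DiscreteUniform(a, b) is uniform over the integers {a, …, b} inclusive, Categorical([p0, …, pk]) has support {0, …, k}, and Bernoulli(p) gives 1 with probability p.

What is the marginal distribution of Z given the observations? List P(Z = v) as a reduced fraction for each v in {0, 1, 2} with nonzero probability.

Enumerate traces; 6 have nonzero weight after conditioning:
  (X=1, Z=1, Y=1, W=1) weight 1/80
  (X=1, Z=1, Y=2, W=1) weight 1/80
  (X=2, Z=0, Y=1, W=1) weight 1/22
  (X=2, Z=0, Y=2, W=1) weight 1/22
  (X=2, Z=2, Y=1, W=1) weight 3/88
  (X=2, Z=2, Y=2, W=1) weight 3/88
Group by Z:
  weight(Z=0) = 1/11
  weight(Z=1) = 1/40
  weight(Z=2) = 3/44
Total weight = 1/11 + 1/40 + 3/44 = 81/440
P(Z=0 | obs) = 1/11 / 81/440 = 40/81
P(Z=1 | obs) = 1/40 / 81/440 = 11/81
P(Z=2 | obs) = 3/44 / 81/440 = 10/27

P(Z=0) = 40/81, P(Z=1) = 11/81, P(Z=2) = 10/27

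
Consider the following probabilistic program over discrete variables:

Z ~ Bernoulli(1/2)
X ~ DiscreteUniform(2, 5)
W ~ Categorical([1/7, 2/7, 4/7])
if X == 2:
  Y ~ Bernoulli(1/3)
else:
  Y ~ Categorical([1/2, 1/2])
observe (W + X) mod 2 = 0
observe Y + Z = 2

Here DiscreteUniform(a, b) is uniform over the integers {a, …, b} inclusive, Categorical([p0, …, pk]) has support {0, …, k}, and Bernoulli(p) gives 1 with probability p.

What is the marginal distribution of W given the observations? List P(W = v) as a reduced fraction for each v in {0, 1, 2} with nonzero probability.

P(W=0) = 5/37, P(W=1) = 12/37, P(W=2) = 20/37

Enumerate traces; 6 have nonzero weight after conditioning:
  (Z=1, X=2, W=0, Y=1) weight 1/168
  (Z=1, X=2, W=2, Y=1) weight 1/42
  (Z=1, X=3, W=1, Y=1) weight 1/56
  (Z=1, X=4, W=0, Y=1) weight 1/112
  (Z=1, X=4, W=2, Y=1) weight 1/28
  (Z=1, X=5, W=1, Y=1) weight 1/56
Group by W:
  weight(W=0) = 5/336
  weight(W=1) = 1/28
  weight(W=2) = 5/84
Total weight = 5/336 + 1/28 + 5/84 = 37/336
P(W=0 | obs) = 5/336 / 37/336 = 5/37
P(W=1 | obs) = 1/28 / 37/336 = 12/37
P(W=2 | obs) = 5/84 / 37/336 = 20/37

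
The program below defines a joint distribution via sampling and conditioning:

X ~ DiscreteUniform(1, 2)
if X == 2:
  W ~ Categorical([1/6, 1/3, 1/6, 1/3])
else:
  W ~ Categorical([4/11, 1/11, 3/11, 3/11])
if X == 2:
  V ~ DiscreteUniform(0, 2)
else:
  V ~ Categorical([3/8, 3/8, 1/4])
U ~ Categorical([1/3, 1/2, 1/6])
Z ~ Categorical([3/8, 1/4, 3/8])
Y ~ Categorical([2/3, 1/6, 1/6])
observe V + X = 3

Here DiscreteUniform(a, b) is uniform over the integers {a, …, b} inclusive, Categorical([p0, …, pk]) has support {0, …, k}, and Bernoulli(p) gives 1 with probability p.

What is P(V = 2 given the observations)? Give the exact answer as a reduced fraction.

P(V = 2 | obs) = 3/7

Enumerate traces; 216 have nonzero weight after conditioning:
  (X=1, W=0, V=2, U=0, Z=0, Y=0) weight 1/264
  (X=1, W=0, V=2, U=0, Z=0, Y=1) weight 1/1056
  (X=1, W=0, V=2, U=0, Z=0, Y=2) weight 1/1056
  (X=1, W=0, V=2, U=0, Z=1, Y=0) weight 1/396
  (X=1, W=0, V=2, U=0, Z=1, Y=1) weight 1/1584
  (X=1, W=0, V=2, U=0, Z=1, Y=2) weight 1/1584
  (X=1, W=0, V=2, U=0, Z=2, Y=0) weight 1/264
  (X=1, W=0, V=2, U=0, Z=2, Y=1) weight 1/1056
  (X=2, W=0, V=1, U=0, Z=0, Y=0) weight 1/432
  … 207 more
Group by V:
  weight(V=1) = 1/6
  weight(V=2) = 1/8
Total weight = 1/6 + 1/8 = 7/24
P(V=1 | obs) = 1/6 / 7/24 = 4/7
P(V=2 | obs) = 1/8 / 7/24 = 3/7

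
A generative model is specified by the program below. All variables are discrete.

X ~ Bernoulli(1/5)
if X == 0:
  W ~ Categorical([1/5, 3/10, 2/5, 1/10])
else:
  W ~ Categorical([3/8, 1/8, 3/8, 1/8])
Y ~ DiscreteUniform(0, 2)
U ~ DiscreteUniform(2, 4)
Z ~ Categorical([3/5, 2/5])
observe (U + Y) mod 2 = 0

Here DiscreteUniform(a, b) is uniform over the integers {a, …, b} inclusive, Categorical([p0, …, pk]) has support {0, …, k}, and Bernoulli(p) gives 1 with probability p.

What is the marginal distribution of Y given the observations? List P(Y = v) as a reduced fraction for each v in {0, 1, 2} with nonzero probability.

P(Y=0) = 2/5, P(Y=1) = 1/5, P(Y=2) = 2/5

Enumerate traces; 80 have nonzero weight after conditioning:
  (X=0, W=0, Y=0, U=2, Z=0) weight 4/375
  (X=0, W=0, Y=0, U=2, Z=1) weight 8/1125
  (X=0, W=0, Y=0, U=4, Z=0) weight 4/375
  (X=0, W=0, Y=0, U=4, Z=1) weight 8/1125
  (X=0, W=0, Y=1, U=3, Z=0) weight 4/375
  (X=0, W=0, Y=1, U=3, Z=1) weight 8/1125
  (X=0, W=0, Y=2, U=2, Z=0) weight 4/375
  (X=0, W=0, Y=2, U=2, Z=1) weight 8/1125
  … 72 more
Group by Y:
  weight(Y=0) = 2/9
  weight(Y=1) = 1/9
  weight(Y=2) = 2/9
Total weight = 2/9 + 1/9 + 2/9 = 5/9
P(Y=0 | obs) = 2/9 / 5/9 = 2/5
P(Y=1 | obs) = 1/9 / 5/9 = 1/5
P(Y=2 | obs) = 2/9 / 5/9 = 2/5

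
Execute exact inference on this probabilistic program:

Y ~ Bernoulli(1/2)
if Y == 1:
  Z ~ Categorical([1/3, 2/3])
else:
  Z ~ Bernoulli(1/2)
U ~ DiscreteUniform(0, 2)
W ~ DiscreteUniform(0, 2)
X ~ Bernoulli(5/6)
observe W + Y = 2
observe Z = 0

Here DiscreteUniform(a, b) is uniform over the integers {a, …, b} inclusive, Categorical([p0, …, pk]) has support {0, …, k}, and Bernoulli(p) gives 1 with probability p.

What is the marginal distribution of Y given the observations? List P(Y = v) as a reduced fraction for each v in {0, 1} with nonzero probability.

Enumerate traces; 12 have nonzero weight after conditioning:
  (Y=0, Z=0, U=0, W=2, X=0) weight 1/216
  (Y=0, Z=0, U=0, W=2, X=1) weight 5/216
  (Y=0, Z=0, U=1, W=2, X=0) weight 1/216
  (Y=0, Z=0, U=1, W=2, X=1) weight 5/216
  (Y=0, Z=0, U=2, W=2, X=0) weight 1/216
  (Y=0, Z=0, U=2, W=2, X=1) weight 5/216
  (Y=1, Z=0, U=0, W=1, X=0) weight 1/324
  (Y=1, Z=0, U=0, W=1, X=1) weight 5/324
  … 4 more
Group by Y:
  weight(Y=0) = 1/12
  weight(Y=1) = 1/18
Total weight = 1/12 + 1/18 = 5/36
P(Y=0 | obs) = 1/12 / 5/36 = 3/5
P(Y=1 | obs) = 1/18 / 5/36 = 2/5

P(Y=0) = 3/5, P(Y=1) = 2/5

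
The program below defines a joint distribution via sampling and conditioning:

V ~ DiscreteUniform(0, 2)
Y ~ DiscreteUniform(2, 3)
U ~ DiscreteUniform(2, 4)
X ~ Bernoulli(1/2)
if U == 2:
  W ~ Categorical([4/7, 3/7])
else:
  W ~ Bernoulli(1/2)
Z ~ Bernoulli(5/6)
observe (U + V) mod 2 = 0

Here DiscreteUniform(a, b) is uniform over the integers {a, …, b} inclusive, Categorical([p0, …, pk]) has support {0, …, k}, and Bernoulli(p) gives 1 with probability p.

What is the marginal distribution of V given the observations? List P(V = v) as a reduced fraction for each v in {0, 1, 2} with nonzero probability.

P(V=0) = 2/5, P(V=1) = 1/5, P(V=2) = 2/5

Enumerate traces; 80 have nonzero weight after conditioning:
  (V=0, Y=2, U=2, X=0, W=0, Z=0) weight 1/378
  (V=0, Y=2, U=2, X=0, W=0, Z=1) weight 5/378
  (V=0, Y=2, U=2, X=0, W=1, Z=0) weight 1/504
  (V=0, Y=2, U=2, X=0, W=1, Z=1) weight 5/504
  (V=0, Y=2, U=2, X=1, W=0, Z=0) weight 1/378
  (V=0, Y=2, U=2, X=1, W=0, Z=1) weight 5/378
  (V=0, Y=2, U=2, X=1, W=1, Z=0) weight 1/504
  (V=0, Y=2, U=2, X=1, W=1, Z=1) weight 5/504
  (V=1, Y=2, U=3, X=0, W=0, Z=0) weight 1/432
  (V=2, Y=2, U=2, X=0, W=0, Z=0) weight 1/378
  … 70 more
Group by V:
  weight(V=0) = 2/9
  weight(V=1) = 1/9
  weight(V=2) = 2/9
Total weight = 2/9 + 1/9 + 2/9 = 5/9
P(V=0 | obs) = 2/9 / 5/9 = 2/5
P(V=1 | obs) = 1/9 / 5/9 = 1/5
P(V=2 | obs) = 2/9 / 5/9 = 2/5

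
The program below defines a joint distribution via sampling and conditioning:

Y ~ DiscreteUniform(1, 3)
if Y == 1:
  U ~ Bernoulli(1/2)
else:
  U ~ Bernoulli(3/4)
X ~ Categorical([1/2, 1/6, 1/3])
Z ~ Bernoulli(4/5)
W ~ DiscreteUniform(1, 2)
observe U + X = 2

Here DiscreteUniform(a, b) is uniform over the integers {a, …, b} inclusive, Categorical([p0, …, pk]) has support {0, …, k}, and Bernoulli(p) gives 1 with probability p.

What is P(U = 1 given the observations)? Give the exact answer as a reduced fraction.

P(U = 1 | obs) = 1/2

Enumerate traces; 24 have nonzero weight after conditioning:
  (Y=1, U=0, X=2, Z=0, W=1) weight 1/180
  (Y=1, U=0, X=2, Z=0, W=2) weight 1/180
  (Y=1, U=0, X=2, Z=1, W=1) weight 1/45
  (Y=1, U=0, X=2, Z=1, W=2) weight 1/45
  (Y=1, U=1, X=1, Z=0, W=1) weight 1/360
  (Y=1, U=1, X=1, Z=0, W=2) weight 1/360
  (Y=1, U=1, X=1, Z=1, W=1) weight 1/90
  (Y=1, U=1, X=1, Z=1, W=2) weight 1/90
  … 16 more
Group by U:
  weight(U=0) = 1/9
  weight(U=1) = 1/9
Total weight = 1/9 + 1/9 = 2/9
P(U=0 | obs) = 1/9 / 2/9 = 1/2
P(U=1 | obs) = 1/9 / 2/9 = 1/2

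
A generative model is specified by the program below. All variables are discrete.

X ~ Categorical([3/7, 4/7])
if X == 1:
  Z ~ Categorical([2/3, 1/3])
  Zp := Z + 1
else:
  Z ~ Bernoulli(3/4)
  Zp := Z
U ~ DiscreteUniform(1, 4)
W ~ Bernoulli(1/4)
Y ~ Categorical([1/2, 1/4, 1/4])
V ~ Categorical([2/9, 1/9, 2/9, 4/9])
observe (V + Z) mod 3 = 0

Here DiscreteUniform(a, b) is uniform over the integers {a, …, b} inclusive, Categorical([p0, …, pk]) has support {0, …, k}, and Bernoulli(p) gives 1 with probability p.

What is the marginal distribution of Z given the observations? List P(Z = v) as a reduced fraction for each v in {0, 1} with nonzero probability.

Enumerate traces; 144 have nonzero weight after conditioning:
  (X=0, Z=0, U=1, W=0, Y=0, V=0) weight 1/448
  (X=0, Z=0, U=1, W=0, Y=0, V=3) weight 1/224
  (X=0, Z=0, U=1, W=0, Y=1, V=0) weight 1/896
  (X=0, Z=0, U=1, W=0, Y=1, V=3) weight 1/448
  (X=0, Z=0, U=1, W=0, Y=2, V=0) weight 1/896
  (X=0, Z=0, U=1, W=0, Y=2, V=3) weight 1/448
  (X=0, Z=0, U=1, W=1, Y=0, V=0) weight 1/1344
  (X=0, Z=0, U=1, W=1, Y=0, V=3) weight 1/672
  (X=0, Z=1, U=1, W=0, Y=0, V=2) weight 3/448
  … 135 more
Group by Z:
  weight(Z=0) = 41/126
  weight(Z=1) = 43/378
Total weight = 41/126 + 43/378 = 83/189
P(Z=0 | obs) = 41/126 / 83/189 = 123/166
P(Z=1 | obs) = 43/378 / 83/189 = 43/166

P(Z=0) = 123/166, P(Z=1) = 43/166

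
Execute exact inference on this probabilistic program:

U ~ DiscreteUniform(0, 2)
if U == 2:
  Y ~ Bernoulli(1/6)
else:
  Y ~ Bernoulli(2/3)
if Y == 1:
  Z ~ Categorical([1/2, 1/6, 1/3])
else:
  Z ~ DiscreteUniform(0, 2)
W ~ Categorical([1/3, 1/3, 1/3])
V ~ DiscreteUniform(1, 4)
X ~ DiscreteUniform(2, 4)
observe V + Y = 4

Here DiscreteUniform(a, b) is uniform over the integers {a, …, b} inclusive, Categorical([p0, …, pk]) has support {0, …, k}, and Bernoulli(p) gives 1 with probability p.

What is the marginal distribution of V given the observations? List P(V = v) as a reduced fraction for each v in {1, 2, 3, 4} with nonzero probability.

Enumerate traces; 162 have nonzero weight after conditioning:
  (U=0, Y=0, Z=0, W=0, V=4, X=2) weight 1/972
  (U=0, Y=0, Z=0, W=0, V=4, X=3) weight 1/972
  (U=0, Y=0, Z=0, W=0, V=4, X=4) weight 1/972
  (U=0, Y=0, Z=0, W=1, V=4, X=2) weight 1/972
  (U=0, Y=0, Z=0, W=1, V=4, X=3) weight 1/972
  (U=0, Y=0, Z=0, W=1, V=4, X=4) weight 1/972
  (U=0, Y=0, Z=0, W=2, V=4, X=2) weight 1/972
  (U=0, Y=0, Z=0, W=2, V=4, X=3) weight 1/972
  (U=0, Y=1, Z=0, W=0, V=3, X=2) weight 1/324
  … 153 more
Group by V:
  weight(V=3) = 1/8
  weight(V=4) = 1/8
Total weight = 1/8 + 1/8 = 1/4
P(V=3 | obs) = 1/8 / 1/4 = 1/2
P(V=4 | obs) = 1/8 / 1/4 = 1/2

P(V=3) = 1/2, P(V=4) = 1/2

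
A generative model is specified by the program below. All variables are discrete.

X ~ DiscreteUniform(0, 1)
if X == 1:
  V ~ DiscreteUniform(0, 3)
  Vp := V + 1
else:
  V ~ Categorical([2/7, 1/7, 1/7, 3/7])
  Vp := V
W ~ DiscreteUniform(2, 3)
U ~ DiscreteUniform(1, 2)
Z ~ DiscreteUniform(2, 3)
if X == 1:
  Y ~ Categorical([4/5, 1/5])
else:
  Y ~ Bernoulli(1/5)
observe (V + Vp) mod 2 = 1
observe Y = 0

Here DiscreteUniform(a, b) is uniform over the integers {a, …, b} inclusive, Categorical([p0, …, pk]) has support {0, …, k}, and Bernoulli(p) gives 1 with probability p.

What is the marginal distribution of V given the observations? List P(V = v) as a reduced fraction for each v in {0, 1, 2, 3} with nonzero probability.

P(V=0) = 1/4, P(V=1) = 1/4, P(V=2) = 1/4, P(V=3) = 1/4

Enumerate traces; 32 have nonzero weight after conditioning:
  (X=1, V=0, W=2, U=1, Z=2, Y=0) weight 1/80
  (X=1, V=0, W=2, U=1, Z=3, Y=0) weight 1/80
  (X=1, V=0, W=2, U=2, Z=2, Y=0) weight 1/80
  (X=1, V=0, W=2, U=2, Z=3, Y=0) weight 1/80
  (X=1, V=0, W=3, U=1, Z=2, Y=0) weight 1/80
  (X=1, V=0, W=3, U=1, Z=3, Y=0) weight 1/80
  (X=1, V=0, W=3, U=2, Z=2, Y=0) weight 1/80
  (X=1, V=0, W=3, U=2, Z=3, Y=0) weight 1/80
  (X=1, V=1, W=2, U=1, Z=2, Y=0) weight 1/80
  (X=1, V=2, W=2, U=1, Z=2, Y=0) weight 1/80
  … 22 more
Group by V:
  weight(V=0) = 1/10
  weight(V=1) = 1/10
  weight(V=2) = 1/10
  weight(V=3) = 1/10
Total weight = 1/10 + 1/10 + 1/10 + 1/10 = 2/5
P(V=0 | obs) = 1/10 / 2/5 = 1/4
P(V=1 | obs) = 1/10 / 2/5 = 1/4
P(V=2 | obs) = 1/10 / 2/5 = 1/4
P(V=3 | obs) = 1/10 / 2/5 = 1/4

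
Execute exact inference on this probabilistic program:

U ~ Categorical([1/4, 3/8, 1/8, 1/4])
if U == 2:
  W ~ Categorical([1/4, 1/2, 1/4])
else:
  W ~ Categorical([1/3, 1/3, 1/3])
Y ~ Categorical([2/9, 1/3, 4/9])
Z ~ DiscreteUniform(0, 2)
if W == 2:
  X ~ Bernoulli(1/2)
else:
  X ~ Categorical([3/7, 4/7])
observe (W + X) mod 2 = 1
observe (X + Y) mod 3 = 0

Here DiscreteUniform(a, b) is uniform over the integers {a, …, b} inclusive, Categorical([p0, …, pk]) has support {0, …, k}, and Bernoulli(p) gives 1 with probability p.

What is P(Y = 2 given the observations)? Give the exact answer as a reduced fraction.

Enumerate traces; 36 have nonzero weight after conditioning:
  (U=0, W=0, Y=2, Z=0, X=1) weight 4/567
  (U=0, W=0, Y=2, Z=1, X=1) weight 4/567
  (U=0, W=0, Y=2, Z=2, X=1) weight 4/567
  (U=0, W=1, Y=0, Z=0, X=0) weight 1/378
  (U=0, W=1, Y=0, Z=1, X=0) weight 1/378
  (U=0, W=1, Y=0, Z=2, X=0) weight 1/378
  (U=0, W=2, Y=2, Z=0, X=1) weight 1/162
  (U=0, W=2, Y=2, Z=1, X=1) weight 1/162
  … 28 more
Group by Y:
  weight(Y=0) = 17/504
  weight(Y=2) = 155/1008
Total weight = 17/504 + 155/1008 = 3/16
P(Y=0 | obs) = 17/504 / 3/16 = 34/189
P(Y=2 | obs) = 155/1008 / 3/16 = 155/189

P(Y = 2 | obs) = 155/189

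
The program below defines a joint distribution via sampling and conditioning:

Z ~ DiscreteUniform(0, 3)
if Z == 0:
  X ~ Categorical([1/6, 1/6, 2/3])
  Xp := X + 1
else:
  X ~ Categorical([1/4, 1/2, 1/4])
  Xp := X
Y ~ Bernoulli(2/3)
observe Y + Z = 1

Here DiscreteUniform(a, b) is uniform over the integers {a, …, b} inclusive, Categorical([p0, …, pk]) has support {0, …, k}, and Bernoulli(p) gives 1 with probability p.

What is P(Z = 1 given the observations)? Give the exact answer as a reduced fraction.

Enumerate traces; 6 have nonzero weight after conditioning:
  (Z=0, X=0, Y=1) weight 1/36
  (Z=0, X=1, Y=1) weight 1/36
  (Z=0, X=2, Y=1) weight 1/9
  (Z=1, X=0, Y=0) weight 1/48
  (Z=1, X=1, Y=0) weight 1/24
  (Z=1, X=2, Y=0) weight 1/48
Group by Z:
  weight(Z=0) = 1/6
  weight(Z=1) = 1/12
Total weight = 1/6 + 1/12 = 1/4
P(Z=0 | obs) = 1/6 / 1/4 = 2/3
P(Z=1 | obs) = 1/12 / 1/4 = 1/3

P(Z = 1 | obs) = 1/3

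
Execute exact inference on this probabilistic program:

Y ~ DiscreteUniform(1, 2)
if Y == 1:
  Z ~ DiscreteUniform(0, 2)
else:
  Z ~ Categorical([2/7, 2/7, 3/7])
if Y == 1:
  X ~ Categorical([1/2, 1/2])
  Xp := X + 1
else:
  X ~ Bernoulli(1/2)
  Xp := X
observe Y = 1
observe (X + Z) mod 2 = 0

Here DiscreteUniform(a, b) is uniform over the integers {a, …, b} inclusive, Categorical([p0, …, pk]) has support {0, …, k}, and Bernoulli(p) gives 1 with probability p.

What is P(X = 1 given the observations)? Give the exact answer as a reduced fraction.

P(X = 1 | obs) = 1/3

Enumerate traces; 3 have nonzero weight after conditioning:
  (Y=1, Z=0, X=0) weight 1/12
  (Y=1, Z=1, X=1) weight 1/12
  (Y=1, Z=2, X=0) weight 1/12
Group by X:
  weight(X=0) = 1/6
  weight(X=1) = 1/12
Total weight = 1/6 + 1/12 = 1/4
P(X=0 | obs) = 1/6 / 1/4 = 2/3
P(X=1 | obs) = 1/12 / 1/4 = 1/3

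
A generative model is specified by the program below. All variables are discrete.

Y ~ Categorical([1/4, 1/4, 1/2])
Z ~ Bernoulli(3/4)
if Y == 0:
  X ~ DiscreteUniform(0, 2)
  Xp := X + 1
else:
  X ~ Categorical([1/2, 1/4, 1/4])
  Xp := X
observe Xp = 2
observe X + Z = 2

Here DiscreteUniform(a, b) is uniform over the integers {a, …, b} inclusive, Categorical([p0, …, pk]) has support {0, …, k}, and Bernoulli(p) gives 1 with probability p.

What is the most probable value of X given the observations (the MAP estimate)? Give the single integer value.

argmax_v P(X = v | obs) = 1

Enumerate traces; 3 have nonzero weight after conditioning:
  (Y=0, Z=1, X=1) weight 1/16
  (Y=1, Z=0, X=2) weight 1/64
  (Y=2, Z=0, X=2) weight 1/32
Group by X:
  weight(X=1) = 1/16
  weight(X=2) = 3/64
Total weight = 1/16 + 3/64 = 7/64
P(X=1 | obs) = 1/16 / 7/64 = 4/7
P(X=2 | obs) = 3/64 / 7/64 = 3/7
argmax = 1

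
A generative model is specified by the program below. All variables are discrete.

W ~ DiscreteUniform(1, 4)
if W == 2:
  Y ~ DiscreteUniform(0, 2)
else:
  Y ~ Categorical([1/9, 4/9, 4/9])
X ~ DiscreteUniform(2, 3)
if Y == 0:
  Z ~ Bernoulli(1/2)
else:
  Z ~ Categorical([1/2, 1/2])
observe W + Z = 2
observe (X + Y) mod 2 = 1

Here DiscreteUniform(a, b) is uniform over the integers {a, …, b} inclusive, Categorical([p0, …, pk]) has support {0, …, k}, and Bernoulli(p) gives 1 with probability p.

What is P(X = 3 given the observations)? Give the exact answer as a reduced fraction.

Enumerate traces; 6 have nonzero weight after conditioning:
  (W=1, Y=0, X=3, Z=1) weight 1/144
  (W=1, Y=1, X=2, Z=1) weight 1/36
  (W=1, Y=2, X=3, Z=1) weight 1/36
  (W=2, Y=0, X=3, Z=0) weight 1/48
  (W=2, Y=1, X=2, Z=0) weight 1/48
  (W=2, Y=2, X=3, Z=0) weight 1/48
Group by X:
  weight(X=2) = 7/144
  weight(X=3) = 11/144
Total weight = 7/144 + 11/144 = 1/8
P(X=2 | obs) = 7/144 / 1/8 = 7/18
P(X=3 | obs) = 11/144 / 1/8 = 11/18

P(X = 3 | obs) = 11/18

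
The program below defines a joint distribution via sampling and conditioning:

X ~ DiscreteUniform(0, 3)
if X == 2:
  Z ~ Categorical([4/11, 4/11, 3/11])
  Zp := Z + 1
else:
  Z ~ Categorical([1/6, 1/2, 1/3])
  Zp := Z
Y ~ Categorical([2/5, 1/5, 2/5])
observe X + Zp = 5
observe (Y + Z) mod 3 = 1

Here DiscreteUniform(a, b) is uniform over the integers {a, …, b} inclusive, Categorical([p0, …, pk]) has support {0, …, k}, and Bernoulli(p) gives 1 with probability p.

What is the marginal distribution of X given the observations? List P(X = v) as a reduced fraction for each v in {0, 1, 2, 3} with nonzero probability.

P(X=2) = 9/20, P(X=3) = 11/20

Enumerate traces; 2 have nonzero weight after conditioning:
  (X=2, Z=2, Y=2) weight 3/110
  (X=3, Z=2, Y=2) weight 1/30
Group by X:
  weight(X=2) = 3/110
  weight(X=3) = 1/30
Total weight = 3/110 + 1/30 = 2/33
P(X=2 | obs) = 3/110 / 2/33 = 9/20
P(X=3 | obs) = 1/30 / 2/33 = 11/20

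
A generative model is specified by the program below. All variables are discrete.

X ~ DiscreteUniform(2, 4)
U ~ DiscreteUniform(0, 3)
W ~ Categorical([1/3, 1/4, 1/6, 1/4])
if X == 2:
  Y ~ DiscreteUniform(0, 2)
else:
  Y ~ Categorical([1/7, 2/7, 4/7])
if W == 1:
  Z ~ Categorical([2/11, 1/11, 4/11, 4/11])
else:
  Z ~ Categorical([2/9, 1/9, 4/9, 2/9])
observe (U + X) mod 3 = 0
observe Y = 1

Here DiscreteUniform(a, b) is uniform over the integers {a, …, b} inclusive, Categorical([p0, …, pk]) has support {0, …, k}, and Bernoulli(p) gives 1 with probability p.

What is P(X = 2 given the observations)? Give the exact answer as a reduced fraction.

Enumerate traces; 64 have nonzero weight after conditioning:
  (X=2, U=1, W=0, Y=1, Z=0) weight 1/486
  (X=2, U=1, W=0, Y=1, Z=1) weight 1/972
  (X=2, U=1, W=0, Y=1, Z=2) weight 1/243
  (X=2, U=1, W=0, Y=1, Z=3) weight 1/486
  (X=2, U=1, W=1, Y=1, Z=0) weight 1/792
  (X=2, U=1, W=1, Y=1, Z=1) weight 1/1584
  (X=2, U=1, W=1, Y=1, Z=2) weight 1/396
  (X=2, U=1, W=1, Y=1, Z=3) weight 1/396
  (X=3, U=0, W=0, Y=1, Z=0) weight 1/567
  (X=4, U=2, W=0, Y=1, Z=0) weight 1/567
  … 54 more
Group by X:
  weight(X=2) = 1/36
  weight(X=3) = 1/21
  weight(X=4) = 1/42
Total weight = 1/36 + 1/21 + 1/42 = 25/252
P(X=2 | obs) = 1/36 / 25/252 = 7/25
P(X=3 | obs) = 1/21 / 25/252 = 12/25
P(X=4 | obs) = 1/42 / 25/252 = 6/25

P(X = 2 | obs) = 7/25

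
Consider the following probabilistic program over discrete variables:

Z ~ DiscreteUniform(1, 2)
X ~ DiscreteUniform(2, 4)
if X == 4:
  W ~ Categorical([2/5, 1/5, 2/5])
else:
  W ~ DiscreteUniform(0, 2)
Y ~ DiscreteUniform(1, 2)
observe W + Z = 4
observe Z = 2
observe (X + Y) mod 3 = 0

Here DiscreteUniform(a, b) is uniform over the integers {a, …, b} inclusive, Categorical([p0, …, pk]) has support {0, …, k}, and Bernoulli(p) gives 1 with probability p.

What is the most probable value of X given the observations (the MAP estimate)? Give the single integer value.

argmax_v P(X = v | obs) = 4

Enumerate traces; 2 have nonzero weight after conditioning:
  (Z=2, X=2, W=2, Y=1) weight 1/36
  (Z=2, X=4, W=2, Y=2) weight 1/30
Group by X:
  weight(X=2) = 1/36
  weight(X=4) = 1/30
Total weight = 1/36 + 1/30 = 11/180
P(X=2 | obs) = 1/36 / 11/180 = 5/11
P(X=4 | obs) = 1/30 / 11/180 = 6/11
argmax = 4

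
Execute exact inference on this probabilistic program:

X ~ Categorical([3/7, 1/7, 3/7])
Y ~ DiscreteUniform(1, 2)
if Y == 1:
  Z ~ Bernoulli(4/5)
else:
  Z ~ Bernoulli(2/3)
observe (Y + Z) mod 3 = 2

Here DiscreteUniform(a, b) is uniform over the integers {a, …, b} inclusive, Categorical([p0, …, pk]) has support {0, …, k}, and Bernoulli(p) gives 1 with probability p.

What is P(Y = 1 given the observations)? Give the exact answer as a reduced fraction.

Enumerate traces; 6 have nonzero weight after conditioning:
  (X=0, Y=1, Z=1) weight 6/35
  (X=0, Y=2, Z=0) weight 1/14
  (X=1, Y=1, Z=1) weight 2/35
  (X=1, Y=2, Z=0) weight 1/42
  (X=2, Y=1, Z=1) weight 6/35
  (X=2, Y=2, Z=0) weight 1/14
Group by Y:
  weight(Y=1) = 2/5
  weight(Y=2) = 1/6
Total weight = 2/5 + 1/6 = 17/30
P(Y=1 | obs) = 2/5 / 17/30 = 12/17
P(Y=2 | obs) = 1/6 / 17/30 = 5/17

P(Y = 1 | obs) = 12/17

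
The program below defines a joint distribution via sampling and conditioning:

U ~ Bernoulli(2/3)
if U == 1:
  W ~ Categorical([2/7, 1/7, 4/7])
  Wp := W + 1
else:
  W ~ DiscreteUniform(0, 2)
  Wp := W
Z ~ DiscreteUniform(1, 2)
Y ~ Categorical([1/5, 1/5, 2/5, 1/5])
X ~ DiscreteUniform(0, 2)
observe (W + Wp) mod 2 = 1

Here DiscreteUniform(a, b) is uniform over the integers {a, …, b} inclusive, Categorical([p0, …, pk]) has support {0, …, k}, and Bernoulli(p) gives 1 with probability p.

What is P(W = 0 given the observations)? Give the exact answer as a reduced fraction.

P(W = 0 | obs) = 2/7

Enumerate traces; 72 have nonzero weight after conditioning:
  (U=1, W=0, Z=1, Y=0, X=0) weight 2/315
  (U=1, W=0, Z=1, Y=0, X=1) weight 2/315
  (U=1, W=0, Z=1, Y=0, X=2) weight 2/315
  (U=1, W=0, Z=1, Y=1, X=0) weight 2/315
  (U=1, W=0, Z=1, Y=1, X=1) weight 2/315
  (U=1, W=0, Z=1, Y=1, X=2) weight 2/315
  (U=1, W=0, Z=1, Y=2, X=0) weight 4/315
  (U=1, W=0, Z=1, Y=2, X=1) weight 4/315
  (U=1, W=1, Z=1, Y=0, X=0) weight 1/315
  (U=1, W=2, Z=1, Y=0, X=0) weight 4/315
  … 62 more
Group by W:
  weight(W=0) = 4/21
  weight(W=1) = 2/21
  weight(W=2) = 8/21
Total weight = 4/21 + 2/21 + 8/21 = 2/3
P(W=0 | obs) = 4/21 / 2/3 = 2/7
P(W=1 | obs) = 2/21 / 2/3 = 1/7
P(W=2 | obs) = 8/21 / 2/3 = 4/7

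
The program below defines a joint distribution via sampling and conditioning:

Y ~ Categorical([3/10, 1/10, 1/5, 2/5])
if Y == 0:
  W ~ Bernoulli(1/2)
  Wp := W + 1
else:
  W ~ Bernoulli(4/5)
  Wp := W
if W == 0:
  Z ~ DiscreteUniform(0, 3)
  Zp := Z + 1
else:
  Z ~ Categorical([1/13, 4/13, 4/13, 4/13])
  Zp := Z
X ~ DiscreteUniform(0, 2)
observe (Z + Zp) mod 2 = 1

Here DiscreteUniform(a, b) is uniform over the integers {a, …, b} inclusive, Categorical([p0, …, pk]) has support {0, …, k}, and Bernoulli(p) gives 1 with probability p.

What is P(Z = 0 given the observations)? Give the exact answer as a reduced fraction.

Enumerate traces; 48 have nonzero weight after conditioning:
  (Y=0, W=0, Z=0, X=0) weight 1/80
  (Y=0, W=0, Z=0, X=1) weight 1/80
  (Y=0, W=0, Z=0, X=2) weight 1/80
  (Y=0, W=0, Z=1, X=0) weight 1/80
  (Y=0, W=0, Z=1, X=1) weight 1/80
  (Y=0, W=0, Z=1, X=2) weight 1/80
  (Y=0, W=0, Z=2, X=0) weight 1/80
  (Y=0, W=0, Z=2, X=1) weight 1/80
  (Y=0, W=0, Z=3, X=0) weight 1/80
  … 39 more
Group by Z:
  weight(Z=0) = 29/400
  weight(Z=1) = 29/400
  weight(Z=2) = 29/400
  weight(Z=3) = 29/400
Total weight = 29/400 + 29/400 + 29/400 + 29/400 = 29/100
P(Z=0 | obs) = 29/400 / 29/100 = 1/4
P(Z=1 | obs) = 29/400 / 29/100 = 1/4
P(Z=2 | obs) = 29/400 / 29/100 = 1/4
P(Z=3 | obs) = 29/400 / 29/100 = 1/4

P(Z = 0 | obs) = 1/4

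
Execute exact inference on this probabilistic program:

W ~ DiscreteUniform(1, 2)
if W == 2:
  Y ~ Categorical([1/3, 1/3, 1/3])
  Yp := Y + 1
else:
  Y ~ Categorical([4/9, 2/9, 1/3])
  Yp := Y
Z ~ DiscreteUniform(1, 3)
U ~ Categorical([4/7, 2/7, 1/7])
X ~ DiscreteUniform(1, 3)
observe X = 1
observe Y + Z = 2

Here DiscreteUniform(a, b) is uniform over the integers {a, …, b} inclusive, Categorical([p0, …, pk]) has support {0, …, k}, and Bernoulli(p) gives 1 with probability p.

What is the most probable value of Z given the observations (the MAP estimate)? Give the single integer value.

Enumerate traces; 12 have nonzero weight after conditioning:
  (W=1, Y=0, Z=2, U=0, X=1) weight 8/567
  (W=1, Y=0, Z=2, U=1, X=1) weight 4/567
  (W=1, Y=0, Z=2, U=2, X=1) weight 2/567
  (W=1, Y=1, Z=1, U=0, X=1) weight 4/567
  (W=1, Y=1, Z=1, U=1, X=1) weight 2/567
  (W=1, Y=1, Z=1, U=2, X=1) weight 1/567
  (W=2, Y=0, Z=2, U=0, X=1) weight 2/189
  (W=2, Y=0, Z=2, U=1, X=1) weight 1/189
  … 4 more
Group by Z:
  weight(Z=1) = 5/162
  weight(Z=2) = 7/162
Total weight = 5/162 + 7/162 = 2/27
P(Z=1 | obs) = 5/162 / 2/27 = 5/12
P(Z=2 | obs) = 7/162 / 2/27 = 7/12
argmax = 2

argmax_v P(Z = v | obs) = 2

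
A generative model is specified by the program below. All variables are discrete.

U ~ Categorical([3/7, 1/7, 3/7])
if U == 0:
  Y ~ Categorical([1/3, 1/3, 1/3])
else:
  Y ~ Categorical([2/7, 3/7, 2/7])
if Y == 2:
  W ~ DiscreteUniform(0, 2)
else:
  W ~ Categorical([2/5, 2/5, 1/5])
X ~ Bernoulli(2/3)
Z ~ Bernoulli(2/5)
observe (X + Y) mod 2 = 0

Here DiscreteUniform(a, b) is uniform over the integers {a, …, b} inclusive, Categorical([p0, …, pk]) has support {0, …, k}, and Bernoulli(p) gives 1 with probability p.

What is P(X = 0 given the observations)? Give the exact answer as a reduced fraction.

Enumerate traces; 54 have nonzero weight after conditioning:
  (U=0, Y=0, W=0, X=0, Z=0) weight 2/175
  (U=0, Y=0, W=0, X=0, Z=1) weight 4/525
  (U=0, Y=0, W=1, X=0, Z=0) weight 2/175
  (U=0, Y=0, W=1, X=0, Z=1) weight 4/525
  (U=0, Y=0, W=2, X=0, Z=0) weight 1/175
  (U=0, Y=0, W=2, X=0, Z=1) weight 2/525
  (U=0, Y=1, W=0, X=1, Z=0) weight 4/175
  (U=0, Y=1, W=0, X=1, Z=1) weight 8/525
  … 46 more
Group by X:
  weight(X=0) = 10/49
  weight(X=1) = 38/147
Total weight = 10/49 + 38/147 = 68/147
P(X=0 | obs) = 10/49 / 68/147 = 15/34
P(X=1 | obs) = 38/147 / 68/147 = 19/34

P(X = 0 | obs) = 15/34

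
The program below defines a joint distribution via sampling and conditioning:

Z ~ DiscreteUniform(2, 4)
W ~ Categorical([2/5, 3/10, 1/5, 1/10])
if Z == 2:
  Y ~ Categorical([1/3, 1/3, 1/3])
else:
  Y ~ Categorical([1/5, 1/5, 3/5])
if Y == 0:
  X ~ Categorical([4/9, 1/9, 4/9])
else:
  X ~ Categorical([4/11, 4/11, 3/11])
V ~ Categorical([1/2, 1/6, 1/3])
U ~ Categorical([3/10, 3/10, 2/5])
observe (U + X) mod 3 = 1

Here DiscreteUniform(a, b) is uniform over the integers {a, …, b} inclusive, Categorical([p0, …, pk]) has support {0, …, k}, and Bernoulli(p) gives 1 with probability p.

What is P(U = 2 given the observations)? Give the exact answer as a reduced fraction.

P(U = 2 | obs) = 5608/14767

Enumerate traces; 324 have nonzero weight after conditioning:
  (Z=2, W=0, Y=0, X=0, V=0, U=1) weight 2/675
  (Z=2, W=0, Y=0, X=0, V=1, U=1) weight 2/2025
  (Z=2, W=0, Y=0, X=0, V=2, U=1) weight 4/2025
  (Z=2, W=0, Y=0, X=1, V=0, U=0) weight 1/1350
  (Z=2, W=0, Y=0, X=1, V=1, U=0) weight 1/4050
  (Z=2, W=0, Y=0, X=1, V=2, U=0) weight 1/2025
  (Z=2, W=0, Y=0, X=2, V=0, U=2) weight 8/2025
  (Z=2, W=0, Y=0, X=2, V=1, U=2) weight 8/6075
  … 316 more
Group by U:
  weight(U=0) = 269/2970
  weight(U=1) = 854/7425
  weight(U=2) = 2804/22275
Total weight = 269/2970 + 854/7425 + 2804/22275 = 14767/44550
P(U=0 | obs) = 269/2970 / 14767/44550 = 4035/14767
P(U=1 | obs) = 854/7425 / 14767/44550 = 5124/14767
P(U=2 | obs) = 2804/22275 / 14767/44550 = 5608/14767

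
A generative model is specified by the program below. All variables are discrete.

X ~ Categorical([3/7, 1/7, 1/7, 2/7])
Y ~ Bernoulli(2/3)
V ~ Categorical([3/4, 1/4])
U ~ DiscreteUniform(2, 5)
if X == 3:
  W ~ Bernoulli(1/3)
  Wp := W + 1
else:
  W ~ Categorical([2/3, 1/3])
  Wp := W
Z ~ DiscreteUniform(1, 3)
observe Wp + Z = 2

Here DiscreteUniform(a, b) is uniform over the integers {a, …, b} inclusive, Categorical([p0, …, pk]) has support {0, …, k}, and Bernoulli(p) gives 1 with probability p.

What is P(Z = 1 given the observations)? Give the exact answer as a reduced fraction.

P(Z = 1 | obs) = 9/19

Enumerate traces; 112 have nonzero weight after conditioning:
  (X=0, Y=0, V=0, U=2, W=0, Z=2) weight 1/168
  (X=0, Y=0, V=0, U=2, W=1, Z=1) weight 1/336
  (X=0, Y=0, V=0, U=3, W=0, Z=2) weight 1/168
  (X=0, Y=0, V=0, U=3, W=1, Z=1) weight 1/336
  (X=0, Y=0, V=0, U=4, W=0, Z=2) weight 1/168
  (X=0, Y=0, V=0, U=4, W=1, Z=1) weight 1/336
  (X=0, Y=0, V=0, U=5, W=0, Z=2) weight 1/168
  (X=0, Y=0, V=0, U=5, W=1, Z=1) weight 1/336
  … 104 more
Group by Z:
  weight(Z=1) = 1/7
  weight(Z=2) = 10/63
Total weight = 1/7 + 10/63 = 19/63
P(Z=1 | obs) = 1/7 / 19/63 = 9/19
P(Z=2 | obs) = 10/63 / 19/63 = 10/19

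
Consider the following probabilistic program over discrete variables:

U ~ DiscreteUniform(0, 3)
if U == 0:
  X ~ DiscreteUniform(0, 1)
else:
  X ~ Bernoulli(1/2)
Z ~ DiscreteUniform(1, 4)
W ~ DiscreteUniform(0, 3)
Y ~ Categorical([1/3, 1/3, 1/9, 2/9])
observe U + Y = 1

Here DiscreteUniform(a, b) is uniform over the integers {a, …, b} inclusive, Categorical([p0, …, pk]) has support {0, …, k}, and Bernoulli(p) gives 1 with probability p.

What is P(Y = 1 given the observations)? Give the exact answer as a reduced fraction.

Enumerate traces; 64 have nonzero weight after conditioning:
  (U=0, X=0, Z=1, W=0, Y=1) weight 1/384
  (U=0, X=0, Z=1, W=1, Y=1) weight 1/384
  (U=0, X=0, Z=1, W=2, Y=1) weight 1/384
  (U=0, X=0, Z=1, W=3, Y=1) weight 1/384
  (U=0, X=0, Z=2, W=0, Y=1) weight 1/384
  (U=0, X=0, Z=2, W=1, Y=1) weight 1/384
  (U=0, X=0, Z=2, W=2, Y=1) weight 1/384
  (U=0, X=0, Z=2, W=3, Y=1) weight 1/384
  (U=1, X=0, Z=1, W=0, Y=0) weight 1/384
  … 55 more
Group by Y:
  weight(Y=0) = 1/12
  weight(Y=1) = 1/12
Total weight = 1/12 + 1/12 = 1/6
P(Y=0 | obs) = 1/12 / 1/6 = 1/2
P(Y=1 | obs) = 1/12 / 1/6 = 1/2

P(Y = 1 | obs) = 1/2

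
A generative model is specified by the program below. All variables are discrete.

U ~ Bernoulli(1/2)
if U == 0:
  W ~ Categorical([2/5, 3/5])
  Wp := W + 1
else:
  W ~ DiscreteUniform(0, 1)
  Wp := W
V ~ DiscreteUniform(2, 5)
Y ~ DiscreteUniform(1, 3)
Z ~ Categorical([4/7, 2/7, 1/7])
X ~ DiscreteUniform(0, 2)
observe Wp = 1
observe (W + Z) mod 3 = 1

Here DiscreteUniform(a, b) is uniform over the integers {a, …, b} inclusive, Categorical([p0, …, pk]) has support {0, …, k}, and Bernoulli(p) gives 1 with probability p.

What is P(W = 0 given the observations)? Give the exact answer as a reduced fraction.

P(W = 0 | obs) = 2/7

Enumerate traces; 72 have nonzero weight after conditioning:
  (U=0, W=0, V=2, Y=1, Z=1, X=0) weight 1/630
  (U=0, W=0, V=2, Y=1, Z=1, X=1) weight 1/630
  (U=0, W=0, V=2, Y=1, Z=1, X=2) weight 1/630
  (U=0, W=0, V=2, Y=2, Z=1, X=0) weight 1/630
  (U=0, W=0, V=2, Y=2, Z=1, X=1) weight 1/630
  (U=0, W=0, V=2, Y=2, Z=1, X=2) weight 1/630
  (U=0, W=0, V=2, Y=3, Z=1, X=0) weight 1/630
  (U=0, W=0, V=2, Y=3, Z=1, X=1) weight 1/630
  (U=1, W=1, V=2, Y=1, Z=0, X=0) weight 1/252
  … 63 more
Group by W:
  weight(W=0) = 2/35
  weight(W=1) = 1/7
Total weight = 2/35 + 1/7 = 1/5
P(W=0 | obs) = 2/35 / 1/5 = 2/7
P(W=1 | obs) = 1/7 / 1/5 = 5/7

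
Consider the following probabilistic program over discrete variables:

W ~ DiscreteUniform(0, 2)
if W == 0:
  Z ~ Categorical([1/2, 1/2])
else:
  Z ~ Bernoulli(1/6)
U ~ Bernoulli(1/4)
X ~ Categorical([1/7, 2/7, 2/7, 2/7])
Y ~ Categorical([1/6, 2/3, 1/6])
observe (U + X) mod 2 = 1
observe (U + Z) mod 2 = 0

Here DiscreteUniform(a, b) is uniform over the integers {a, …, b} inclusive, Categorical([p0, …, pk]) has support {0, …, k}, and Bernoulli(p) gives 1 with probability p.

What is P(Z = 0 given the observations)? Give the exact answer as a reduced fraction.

Enumerate traces; 36 have nonzero weight after conditioning:
  (W=0, Z=0, U=0, X=1, Y=0) weight 1/168
  (W=0, Z=0, U=0, X=1, Y=1) weight 1/42
  (W=0, Z=0, U=0, X=1, Y=2) weight 1/168
  (W=0, Z=0, U=0, X=3, Y=0) weight 1/168
  (W=0, Z=0, U=0, X=3, Y=1) weight 1/42
  (W=0, Z=0, U=0, X=3, Y=2) weight 1/168
  (W=0, Z=1, U=1, X=0, Y=0) weight 1/1008
  (W=0, Z=1, U=1, X=0, Y=1) weight 1/252
  … 28 more
Group by Z:
  weight(Z=0) = 13/42
  weight(Z=1) = 5/168
Total weight = 13/42 + 5/168 = 19/56
P(Z=0 | obs) = 13/42 / 19/56 = 52/57
P(Z=1 | obs) = 5/168 / 19/56 = 5/57

P(Z = 0 | obs) = 52/57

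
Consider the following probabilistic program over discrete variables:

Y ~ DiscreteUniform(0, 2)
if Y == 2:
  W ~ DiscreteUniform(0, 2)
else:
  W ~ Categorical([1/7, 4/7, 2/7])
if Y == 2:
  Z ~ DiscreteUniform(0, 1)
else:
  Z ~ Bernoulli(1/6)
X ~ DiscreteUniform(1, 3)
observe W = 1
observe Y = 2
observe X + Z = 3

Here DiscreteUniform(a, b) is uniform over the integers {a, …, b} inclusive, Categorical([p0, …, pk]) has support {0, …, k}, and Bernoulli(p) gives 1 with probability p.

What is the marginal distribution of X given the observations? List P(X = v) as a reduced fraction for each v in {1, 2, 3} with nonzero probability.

P(X=2) = 1/2, P(X=3) = 1/2

Enumerate traces; 2 have nonzero weight after conditioning:
  (Y=2, W=1, Z=0, X=3) weight 1/54
  (Y=2, W=1, Z=1, X=2) weight 1/54
Group by X:
  weight(X=2) = 1/54
  weight(X=3) = 1/54
Total weight = 1/54 + 1/54 = 1/27
P(X=2 | obs) = 1/54 / 1/27 = 1/2
P(X=3 | obs) = 1/54 / 1/27 = 1/2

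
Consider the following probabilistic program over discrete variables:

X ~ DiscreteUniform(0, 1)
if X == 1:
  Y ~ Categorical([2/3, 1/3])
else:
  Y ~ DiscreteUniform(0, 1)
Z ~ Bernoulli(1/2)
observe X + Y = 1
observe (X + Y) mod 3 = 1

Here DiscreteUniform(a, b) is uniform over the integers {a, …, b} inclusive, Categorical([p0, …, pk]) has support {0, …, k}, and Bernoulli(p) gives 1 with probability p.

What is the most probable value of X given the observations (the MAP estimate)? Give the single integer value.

argmax_v P(X = v | obs) = 1

Enumerate traces; 4 have nonzero weight after conditioning:
  (X=0, Y=1, Z=0) weight 1/8
  (X=0, Y=1, Z=1) weight 1/8
  (X=1, Y=0, Z=0) weight 1/6
  (X=1, Y=0, Z=1) weight 1/6
Group by X:
  weight(X=0) = 1/4
  weight(X=1) = 1/3
Total weight = 1/4 + 1/3 = 7/12
P(X=0 | obs) = 1/4 / 7/12 = 3/7
P(X=1 | obs) = 1/3 / 7/12 = 4/7
argmax = 1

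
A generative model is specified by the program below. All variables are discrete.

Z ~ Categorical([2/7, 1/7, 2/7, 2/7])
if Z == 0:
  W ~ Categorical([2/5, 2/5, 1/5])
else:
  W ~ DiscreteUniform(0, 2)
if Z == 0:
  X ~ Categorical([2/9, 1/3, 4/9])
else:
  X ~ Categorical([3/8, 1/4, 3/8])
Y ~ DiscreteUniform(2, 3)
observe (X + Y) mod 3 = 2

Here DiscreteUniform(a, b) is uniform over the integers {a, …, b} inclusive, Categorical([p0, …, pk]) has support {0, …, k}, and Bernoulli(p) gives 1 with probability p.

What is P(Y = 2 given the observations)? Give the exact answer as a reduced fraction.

Enumerate traces; 24 have nonzero weight after conditioning:
  (Z=0, W=0, X=0, Y=2) weight 4/315
  (Z=0, W=0, X=2, Y=3) weight 8/315
  (Z=0, W=1, X=0, Y=2) weight 4/315
  (Z=0, W=1, X=2, Y=3) weight 8/315
  (Z=0, W=2, X=0, Y=2) weight 2/315
  (Z=0, W=2, X=2, Y=3) weight 4/315
  (Z=1, W=0, X=0, Y=2) weight 1/112
  (Z=1, W=0, X=2, Y=3) weight 1/112
  … 16 more
Group by Y:
  weight(Y=2) = 167/1008
  weight(Y=3) = 199/1008
Total weight = 167/1008 + 199/1008 = 61/168
P(Y=2 | obs) = 167/1008 / 61/168 = 167/366
P(Y=3 | obs) = 199/1008 / 61/168 = 199/366

P(Y = 2 | obs) = 167/366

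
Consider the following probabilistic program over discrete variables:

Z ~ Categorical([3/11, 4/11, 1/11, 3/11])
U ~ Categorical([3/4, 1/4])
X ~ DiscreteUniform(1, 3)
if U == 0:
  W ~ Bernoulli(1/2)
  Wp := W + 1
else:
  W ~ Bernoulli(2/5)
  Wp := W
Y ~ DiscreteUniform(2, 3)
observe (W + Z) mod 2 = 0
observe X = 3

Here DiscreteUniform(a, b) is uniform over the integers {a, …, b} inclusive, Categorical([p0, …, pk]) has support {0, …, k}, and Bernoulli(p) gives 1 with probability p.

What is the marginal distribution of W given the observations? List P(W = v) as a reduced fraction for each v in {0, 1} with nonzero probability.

P(W=0) = 12/31, P(W=1) = 19/31

Enumerate traces; 16 have nonzero weight after conditioning:
  (Z=0, U=0, X=3, W=0, Y=2) weight 3/176
  (Z=0, U=0, X=3, W=0, Y=3) weight 3/176
  (Z=0, U=1, X=3, W=0, Y=2) weight 3/440
  (Z=0, U=1, X=3, W=0, Y=3) weight 3/440
  (Z=1, U=0, X=3, W=1, Y=2) weight 1/44
  (Z=1, U=0, X=3, W=1, Y=3) weight 1/44
  (Z=1, U=1, X=3, W=1, Y=2) weight 1/165
  (Z=1, U=1, X=3, W=1, Y=3) weight 1/165
  … 8 more
Group by W:
  weight(W=0) = 7/110
  weight(W=1) = 133/1320
Total weight = 7/110 + 133/1320 = 217/1320
P(W=0 | obs) = 7/110 / 217/1320 = 12/31
P(W=1 | obs) = 133/1320 / 217/1320 = 19/31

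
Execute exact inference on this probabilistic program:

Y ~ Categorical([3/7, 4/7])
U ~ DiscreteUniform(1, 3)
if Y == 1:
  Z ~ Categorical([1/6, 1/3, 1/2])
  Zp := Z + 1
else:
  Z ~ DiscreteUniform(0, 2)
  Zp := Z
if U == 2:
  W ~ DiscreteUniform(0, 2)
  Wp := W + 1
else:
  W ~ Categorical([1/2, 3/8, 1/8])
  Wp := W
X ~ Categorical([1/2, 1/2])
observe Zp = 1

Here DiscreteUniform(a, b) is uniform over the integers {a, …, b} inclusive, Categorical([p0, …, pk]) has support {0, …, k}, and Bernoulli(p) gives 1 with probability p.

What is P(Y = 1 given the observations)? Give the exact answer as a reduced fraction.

P(Y = 1 | obs) = 2/5

Enumerate traces; 36 have nonzero weight after conditioning:
  (Y=0, U=1, Z=1, W=0, X=0) weight 1/84
  (Y=0, U=1, Z=1, W=0, X=1) weight 1/84
  (Y=0, U=1, Z=1, W=1, X=0) weight 1/112
  (Y=0, U=1, Z=1, W=1, X=1) weight 1/112
  (Y=0, U=1, Z=1, W=2, X=0) weight 1/336
  (Y=0, U=1, Z=1, W=2, X=1) weight 1/336
  (Y=0, U=2, Z=1, W=0, X=0) weight 1/126
  (Y=0, U=2, Z=1, W=0, X=1) weight 1/126
  (Y=1, U=1, Z=0, W=0, X=0) weight 1/126
  … 27 more
Group by Y:
  weight(Y=0) = 1/7
  weight(Y=1) = 2/21
Total weight = 1/7 + 2/21 = 5/21
P(Y=0 | obs) = 1/7 / 5/21 = 3/5
P(Y=1 | obs) = 2/21 / 5/21 = 2/5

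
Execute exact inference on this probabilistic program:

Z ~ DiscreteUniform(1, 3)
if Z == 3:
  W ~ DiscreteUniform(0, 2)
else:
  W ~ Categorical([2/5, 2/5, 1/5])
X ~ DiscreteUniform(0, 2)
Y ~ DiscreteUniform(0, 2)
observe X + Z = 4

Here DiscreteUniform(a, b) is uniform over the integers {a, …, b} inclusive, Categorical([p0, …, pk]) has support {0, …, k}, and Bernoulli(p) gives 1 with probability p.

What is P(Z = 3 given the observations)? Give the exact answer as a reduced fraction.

P(Z = 3 | obs) = 1/2

Enumerate traces; 18 have nonzero weight after conditioning:
  (Z=2, W=0, X=2, Y=0) weight 2/135
  (Z=2, W=0, X=2, Y=1) weight 2/135
  (Z=2, W=0, X=2, Y=2) weight 2/135
  (Z=2, W=1, X=2, Y=0) weight 2/135
  (Z=2, W=1, X=2, Y=1) weight 2/135
  (Z=2, W=1, X=2, Y=2) weight 2/135
  (Z=2, W=2, X=2, Y=0) weight 1/135
  (Z=2, W=2, X=2, Y=1) weight 1/135
  (Z=3, W=0, X=1, Y=0) weight 1/81
  … 9 more
Group by Z:
  weight(Z=2) = 1/9
  weight(Z=3) = 1/9
Total weight = 1/9 + 1/9 = 2/9
P(Z=2 | obs) = 1/9 / 2/9 = 1/2
P(Z=3 | obs) = 1/9 / 2/9 = 1/2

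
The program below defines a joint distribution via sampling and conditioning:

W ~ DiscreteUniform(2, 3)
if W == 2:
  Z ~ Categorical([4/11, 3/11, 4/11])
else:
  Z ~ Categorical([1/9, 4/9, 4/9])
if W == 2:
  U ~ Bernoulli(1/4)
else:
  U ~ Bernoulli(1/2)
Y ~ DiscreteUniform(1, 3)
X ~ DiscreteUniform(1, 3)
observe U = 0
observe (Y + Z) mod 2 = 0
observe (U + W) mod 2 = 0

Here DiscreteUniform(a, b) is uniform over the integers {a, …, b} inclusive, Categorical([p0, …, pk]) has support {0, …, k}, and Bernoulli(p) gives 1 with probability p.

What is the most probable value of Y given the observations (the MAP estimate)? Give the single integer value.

Enumerate traces; 12 have nonzero weight after conditioning:
  (W=2, Z=0, U=0, Y=2, X=1) weight 1/66
  (W=2, Z=0, U=0, Y=2, X=2) weight 1/66
  (W=2, Z=0, U=0, Y=2, X=3) weight 1/66
  (W=2, Z=1, U=0, Y=1, X=1) weight 1/88
  (W=2, Z=1, U=0, Y=1, X=2) weight 1/88
  (W=2, Z=1, U=0, Y=1, X=3) weight 1/88
  (W=2, Z=1, U=0, Y=3, X=1) weight 1/88
  (W=2, Z=1, U=0, Y=3, X=2) weight 1/88
  … 4 more
Group by Y:
  weight(Y=1) = 3/88
  weight(Y=2) = 1/11
  weight(Y=3) = 3/88
Total weight = 3/88 + 1/11 + 3/88 = 7/44
P(Y=1 | obs) = 3/88 / 7/44 = 3/14
P(Y=2 | obs) = 1/11 / 7/44 = 4/7
P(Y=3 | obs) = 3/88 / 7/44 = 3/14
argmax = 2

argmax_v P(Y = v | obs) = 2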